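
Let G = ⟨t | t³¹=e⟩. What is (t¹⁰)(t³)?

Compute (t¹⁰) · (t³) by multiplying left to right and reducing via the relations at each step:
  (t¹⁰) · t³ = t¹³

Answer: t¹³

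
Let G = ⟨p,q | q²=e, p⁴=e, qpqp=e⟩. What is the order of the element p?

Compute successive powers until reaching e:
  p¹ = p, p² = p², p³ = p³, p⁴ = e.
The smallest positive k with pᵏ = e is 4.

Answer: 4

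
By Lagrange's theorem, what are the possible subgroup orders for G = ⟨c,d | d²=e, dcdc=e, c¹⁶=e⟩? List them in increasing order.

|G| = 32 = 2⁵. By Lagrange's theorem the order of any subgroup divides 32; the divisors of 32 are 1, 2, 4, 8, 16, 32.

Answer: 1, 2, 4, 8, 16, 32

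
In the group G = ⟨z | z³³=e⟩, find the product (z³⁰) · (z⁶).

Compute (z³⁰) · (z⁶) by multiplying left to right and reducing via the relations at each step:
  (z³⁰) · z⁶ = z³

Answer: z³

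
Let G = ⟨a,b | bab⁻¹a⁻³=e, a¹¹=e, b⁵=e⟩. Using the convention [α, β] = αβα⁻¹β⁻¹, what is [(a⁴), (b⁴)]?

[(a⁴), (b⁴)] = (a⁴)·(b⁴)·(a⁴)⁻¹·(b⁴)⁻¹.
  (a⁴) · (b⁴) = a⁴b⁴
  (a⁴b⁴) · (a⁷) = a¹⁰b⁴
  (a¹⁰b⁴) · b = a¹⁰

Answer: a¹⁰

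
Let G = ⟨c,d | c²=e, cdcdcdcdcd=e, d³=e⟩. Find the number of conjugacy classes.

The conjugacy classes (representative and size) are:
  [e] (size 1), [cdcd²cdcd²c] (size 15), [dcdcd²c] (size 20), [cd²cd²c] (size 12), [d²cdcd²] (size 12).
Class equation: 1 + 15 + 20 + 12 + 12 = 60 = |G|. So G has 5 conjugacy classes.

Answer: 5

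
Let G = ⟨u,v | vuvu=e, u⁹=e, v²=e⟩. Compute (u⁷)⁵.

Compute successive powers of (u⁷), reducing at each step:
  (u⁷)²: (u⁷) · u⁷ = u⁵
  (u⁷)³: (u⁵) · u⁷ = u³
  (u⁷)⁴: (u³) · u⁷ = u
  (u⁷)⁵: u · u⁷ = u⁸

Answer: u⁸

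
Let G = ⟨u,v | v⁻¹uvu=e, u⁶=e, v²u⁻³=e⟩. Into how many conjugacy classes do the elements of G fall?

The conjugacy classes (representative and size) are:
  [e] (size 1), [u] (size 2), [u²] (size 2), [u³] (size 1), [uv⁻¹] (size 3), [u²v⁻¹] (size 3).
Class equation: 1 + 2 + 2 + 1 + 3 + 3 = 12 = |G|. So G has 6 conjugacy classes.

Answer: 6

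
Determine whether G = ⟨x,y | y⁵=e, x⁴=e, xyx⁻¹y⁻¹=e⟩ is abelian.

Each pair of generators commutes: x·y = xy = y·x. Since the generators pairwise commute, every element of G commutes with every other, so G is abelian.

Answer: Yes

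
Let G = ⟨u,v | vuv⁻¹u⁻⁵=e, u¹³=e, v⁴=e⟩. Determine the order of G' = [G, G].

G' = [G, G] is generated by all commutators. The generator-pair commutators are: [u, v] = u⁹.
The subgroup they normally generate is {e, u, u², u³, u⁴, u⁵, u⁶, u⁷, u⁸, u⁹, u¹⁰, u¹¹, u¹²}, of order 13.
Check: |G/G'| = 52/13 = 4 is the order of the abelianisation.

Answer: 13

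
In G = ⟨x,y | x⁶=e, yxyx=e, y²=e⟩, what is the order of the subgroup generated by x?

|⟨x⟩| equals the order of x. Compute successive powers until reaching e:
  x¹ = x, x² = x², x³ = x³, x⁴ = x⁴, x⁵ = x⁵, x⁶ = e.
The smallest positive k with xᵏ = e is 6, so |⟨x⟩| = 6.

Answer: 6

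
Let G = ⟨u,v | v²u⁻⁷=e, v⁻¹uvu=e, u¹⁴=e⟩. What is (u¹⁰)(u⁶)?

Compute (u¹⁰) · (u⁶) by multiplying left to right and reducing via the relations at each step:
  (u¹⁰) · u⁶ = u²

Answer: u²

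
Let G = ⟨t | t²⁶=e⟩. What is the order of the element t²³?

Compute successive powers until reaching e:
  (t²³)¹ = t²³, (t²³)² = t²⁰, (t²³)³ = t¹⁷, (t²³)⁴ = t¹⁴, (t²³)⁵ = t¹¹, (t²³)⁶ = t⁸, (t²³)⁷ = t⁵, (t²³)⁸ = t², (t²³)⁹ = t²⁵, (t²³)¹⁰ = t²², (t²³)¹¹ = t¹⁹, (t²³)¹² = t¹⁶, (t²³)¹³ = t¹³, (t²³)¹⁴ = t¹⁰, (t²³)¹⁵ = t⁷, (t²³)¹⁶ = t⁴, (t²³)¹⁷ = t, (t²³)¹⁸ = t²⁴, (t²³)¹⁹ = t²¹, (t²³)²⁰ = t¹⁸, (t²³)²¹ = t¹⁵, (t²³)²² = t¹², (t²³)²³ = t⁹, (t²³)²⁴ = t⁶, (t²³)²⁵ = t³, (t²³)²⁶ = e.
The smallest positive k with (t²³)ᵏ = e is 26.

Answer: 26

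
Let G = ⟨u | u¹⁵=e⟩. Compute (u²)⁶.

Compute successive powers of (u²), reducing at each step:
  (u²)²: (u²) · u² = u⁴
  (u²)³: (u⁴) · u² = u⁶
  (u²)⁴: (u⁶) · u² = u⁸
  (u²)⁵: (u⁸) · u² = u¹⁰
  (u²)⁶: (u¹⁰) · u² = u¹²

Answer: u¹²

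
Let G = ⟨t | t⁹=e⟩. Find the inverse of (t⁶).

The order of (t⁶) is 3 (smallest k with (t⁶)ᵏ = e), so (t⁶)⁻¹ = (t⁶)² = t³.
Check: (t⁶) · (t³) → (t⁶) · t³ = e, giving e as required.

Answer: t³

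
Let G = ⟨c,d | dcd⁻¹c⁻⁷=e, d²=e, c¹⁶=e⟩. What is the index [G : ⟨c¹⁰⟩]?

First find ord(c¹⁰) by computing successive powers:
  (c¹⁰)¹ = c¹⁰, (c¹⁰)² = c⁴, (c¹⁰)³ = c¹⁴, (c¹⁰)⁴ = c⁸, (c¹⁰)⁵ = c², (c¹⁰)⁶ = c¹², (c¹⁰)⁷ = c⁶, (c¹⁰)⁸ = e.
So |⟨c¹⁰⟩| = ord(c¹⁰) = 8. With |G| = 32, by Lagrange [G : ⟨c¹⁰⟩] = 32/8 = 4.

Answer: 4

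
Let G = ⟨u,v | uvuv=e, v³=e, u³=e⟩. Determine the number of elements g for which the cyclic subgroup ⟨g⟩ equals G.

⟨g⟩ = G would require ord(g) = |G| = 12, but the maximum element order in G is 3 < 12. So G is not cyclic and no single element generates it: the count is 0.

Answer: 0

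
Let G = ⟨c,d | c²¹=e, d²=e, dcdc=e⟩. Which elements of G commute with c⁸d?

⟨c⁸d⟩ ⊆ C_G(c⁸d) since powers of c⁸d commute with c⁸d; so |C_G(c⁸d)| ≥ |⟨c⁸d⟩| = 2.
By orbit–stabilizer, |C_G(c⁸d)| = |G| / |conj. class of c⁸d| = 42 / 21 = 2.
The 2 elements commuting with c⁸d are {e, c⁸d}.

Answer: {e, c⁸d}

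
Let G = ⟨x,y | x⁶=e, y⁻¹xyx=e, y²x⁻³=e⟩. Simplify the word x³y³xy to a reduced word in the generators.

Multiply left to right, reducing at each step:
  (x³) · y³ = y
  y · x = x²y⁻¹
  (x²y⁻¹) · y = x²

Answer: x²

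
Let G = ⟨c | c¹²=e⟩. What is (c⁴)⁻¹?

The order of (c⁴) is 3 (smallest k with (c⁴)ᵏ = e), so (c⁴)⁻¹ = (c⁴)² = c⁸.
Check: (c⁴) · (c⁸) → (c⁴) · c⁸ = e, giving e as required.

Answer: c⁸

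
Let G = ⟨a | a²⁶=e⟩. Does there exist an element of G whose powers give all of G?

|G| = 26. The element a has order 26 (its powers give 26 distinct elements), so ⟨a⟩ = G and G is cyclic.

Answer: Yes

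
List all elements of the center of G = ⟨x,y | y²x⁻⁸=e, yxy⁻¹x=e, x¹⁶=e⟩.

An element z ∈ Z(G) iff z commutes with every generator.
For example x⁸ is central: (x⁸)·x = x⁹ = x·(x⁸); (x⁸)·y = y⁻¹ = y·(x⁸).
Whereas x ∉ Z(G) since x·y = xy ≠ x⁷y⁻¹ = y·x.
Checking each of the 32 elements this way gives Z(G) = {e, x⁸}, of order 2.

Answer: {e, x⁸}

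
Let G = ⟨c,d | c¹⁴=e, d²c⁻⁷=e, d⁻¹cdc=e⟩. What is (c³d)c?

Compute (c³d) · c by multiplying left to right and reducing via the relations at each step:
  (c³d) · c = c²d

Answer: c²d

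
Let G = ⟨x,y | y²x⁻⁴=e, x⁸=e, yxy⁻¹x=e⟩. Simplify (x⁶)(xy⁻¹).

Compute (x⁶) · (xy⁻¹) by multiplying left to right and reducing via the relations at each step:
  (x⁶) · x = x⁷
  (x⁷) · y⁻¹ = x³y

Answer: x³y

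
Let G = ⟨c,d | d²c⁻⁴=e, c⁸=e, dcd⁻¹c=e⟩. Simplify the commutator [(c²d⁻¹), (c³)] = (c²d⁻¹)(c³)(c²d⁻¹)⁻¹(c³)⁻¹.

[(c²d⁻¹), (c³)] = (c²d⁻¹)·(c³)·(c²d⁻¹)⁻¹·(c³)⁻¹.
  (c²d⁻¹) · (c³) = c³d
  (c³d) · (c²d) = c⁵
  (c⁵) · (c⁵) = c²

Answer: c²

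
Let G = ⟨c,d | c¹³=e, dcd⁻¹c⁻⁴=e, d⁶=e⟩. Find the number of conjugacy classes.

The conjugacy classes (representative and size) are:
  [e] (size 1), [c⁴] (size 6), [c¹¹] (size 6), [c⁷d] (size 13), [c⁸d²] (size 13), [c¹²d³] (size 13), [c⁵d⁴] (size 13), [c¹¹d⁵] (size 13).
Class equation: 1 + 6 + 6 + 13 + 13 + 13 + 13 + 13 = 78 = |G|. So G has 8 conjugacy classes.

Answer: 8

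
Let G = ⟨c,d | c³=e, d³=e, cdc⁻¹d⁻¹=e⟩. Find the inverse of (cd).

The order of (cd) is 3 (smallest k with (cd)ᵏ = e), so (cd)⁻¹ = (cd)² = c²d².
Check: (cd) · (c²d²) → (cd) · c² = d;   d · d² = e, giving e as required.

Answer: c²d²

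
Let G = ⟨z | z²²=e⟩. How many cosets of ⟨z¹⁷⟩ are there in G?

First find ord(z¹⁷) by computing successive powers:
  (z¹⁷)¹ = z¹⁷, (z¹⁷)² = z¹², (z¹⁷)³ = z⁷, (z¹⁷)⁴ = z², (z¹⁷)⁵ = z¹⁹, (z¹⁷)⁶ = z¹⁴, (z¹⁷)⁷ = z⁹, (z¹⁷)⁸ = z⁴, (z¹⁷)⁹ = z²¹, (z¹⁷)¹⁰ = z¹⁶, (z¹⁷)¹¹ = z¹¹, (z¹⁷)¹² = z⁶, (z¹⁷)¹³ = z, (z¹⁷)¹⁴ = z¹⁸, (z¹⁷)¹⁵ = z¹³, (z¹⁷)¹⁶ = z⁸, (z¹⁷)¹⁷ = z³, (z¹⁷)¹⁸ = z²⁰, (z¹⁷)¹⁹ = z¹⁵, (z¹⁷)²⁰ = z¹⁰, (z¹⁷)²¹ = z⁵, (z¹⁷)²² = e.
So |⟨z¹⁷⟩| = ord(z¹⁷) = 22. With |G| = 22, by Lagrange [G : ⟨z¹⁷⟩] = 22/22 = 1.

Answer: 1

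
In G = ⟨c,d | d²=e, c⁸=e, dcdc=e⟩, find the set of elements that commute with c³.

⟨c³⟩ ⊆ C_G(c³) since powers of c³ commute with c³; so |C_G(c³)| ≥ |⟨c³⟩| = 8.
By orbit–stabilizer, |C_G(c³)| = |G| / |conj. class of c³| = 16 / 2 = 8.
The 8 elements commuting with c³ are {e, c, c², c³, c⁴, c⁵, c⁶, c⁷}.

Answer: {e, c, c², c³, c⁴, c⁵, c⁶, c⁷}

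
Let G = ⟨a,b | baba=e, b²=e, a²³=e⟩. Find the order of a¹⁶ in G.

Compute successive powers until reaching e:
  (a¹⁶)¹ = a¹⁶, (a¹⁶)² = a⁹, (a¹⁶)³ = a², (a¹⁶)⁴ = a¹⁸, (a¹⁶)⁵ = a¹¹, (a¹⁶)⁶ = a⁴, (a¹⁶)⁷ = a²⁰, (a¹⁶)⁸ = a¹³, (a¹⁶)⁹ = a⁶, (a¹⁶)¹⁰ = a²², (a¹⁶)¹¹ = a¹⁵, (a¹⁶)¹² = a⁸, (a¹⁶)¹³ = a, (a¹⁶)¹⁴ = a¹⁷, (a¹⁶)¹⁵ = a¹⁰, (a¹⁶)¹⁶ = a³, (a¹⁶)¹⁷ = a¹⁹, (a¹⁶)¹⁸ = a¹², (a¹⁶)¹⁹ = a⁵, (a¹⁶)²⁰ = a²¹, (a¹⁶)²¹ = a¹⁴, (a¹⁶)²² = a⁷, (a¹⁶)²³ = e.
The smallest positive k with (a¹⁶)ᵏ = e is 23.

Answer: 23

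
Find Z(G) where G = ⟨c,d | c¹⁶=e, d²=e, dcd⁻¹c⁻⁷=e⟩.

An element z ∈ Z(G) iff z commutes with every generator.
For example c⁸ is central: (c⁸)·c = c⁹ = c·(c⁸); (c⁸)·d = c⁸d = d·(c⁸).
Whereas c ∉ Z(G) since c·d = cd ≠ c⁷d = d·c.
Checking each of the 32 elements this way gives Z(G) = {e, c⁸}, of order 2.

Answer: {e, c⁸}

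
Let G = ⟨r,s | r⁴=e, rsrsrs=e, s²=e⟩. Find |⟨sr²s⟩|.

|⟨sr²s⟩| equals the order of sr²s. Compute successive powers until reaching e:
  (sr²s)¹ = sr²s, (sr²s)² = e.
The smallest positive k with (sr²s)ᵏ = e is 2, so |⟨sr²s⟩| = 2.

Answer: 2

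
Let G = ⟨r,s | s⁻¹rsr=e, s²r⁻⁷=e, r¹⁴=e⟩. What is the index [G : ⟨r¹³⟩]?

First find ord(r¹³) by computing successive powers:
  (r¹³)¹ = r¹³, (r¹³)² = r¹², (r¹³)³ = r¹¹, (r¹³)⁴ = r¹⁰, (r¹³)⁵ = r⁹, (r¹³)⁶ = r⁸, (r¹³)⁷ = r⁷, (r¹³)⁸ = r⁶, (r¹³)⁹ = r⁵, (r¹³)¹⁰ = r⁴, (r¹³)¹¹ = r³, (r¹³)¹² = r², (r¹³)¹³ = r, (r¹³)¹⁴ = e.
So |⟨r¹³⟩| = ord(r¹³) = 14. With |G| = 28, by Lagrange [G : ⟨r¹³⟩] = 28/14 = 2.

Answer: 2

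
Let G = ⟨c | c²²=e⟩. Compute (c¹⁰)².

Compute successive powers of (c¹⁰), reducing at each step:
  (c¹⁰)²: (c¹⁰) · c¹⁰ = c²⁰

Answer: c²⁰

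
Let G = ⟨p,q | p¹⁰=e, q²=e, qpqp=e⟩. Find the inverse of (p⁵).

The order of (p⁵) is 2 (smallest k with (p⁵)ᵏ = e), so (p⁵)⁻¹ = (p⁵)¹ = p⁵.
Check: (p⁵) · (p⁵) → (p⁵) · p⁵ = e, giving e as required.

Answer: p⁵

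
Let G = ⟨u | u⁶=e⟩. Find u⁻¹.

The order of u is 6 (smallest k with uᵏ = e), so u⁻¹ = u⁵ = u⁵.
Check: u · (u⁵) → u · u⁵ = e, giving e as required.

Answer: u⁵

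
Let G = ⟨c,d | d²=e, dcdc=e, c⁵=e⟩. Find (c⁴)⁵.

Compute successive powers of (c⁴), reducing at each step:
  (c⁴)²: (c⁴) · c⁴ = c³
  (c⁴)³: (c³) · c⁴ = c²
  (c⁴)⁴: (c²) · c⁴ = c
  (c⁴)⁵: c · c⁴ = e

Answer: e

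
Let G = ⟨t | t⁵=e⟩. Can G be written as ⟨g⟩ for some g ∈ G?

|G| = 5. The element t has order 5 (its powers give 5 distinct elements), so ⟨t⟩ = G and G is cyclic.

Answer: Yes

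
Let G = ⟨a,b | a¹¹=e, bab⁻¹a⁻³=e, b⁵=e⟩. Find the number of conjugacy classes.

The conjugacy classes (representative and size) are:
  [e] (size 1), [a³] (size 5), [a⁶] (size 5), [a⁷b] (size 11), [a⁹b²] (size 11), [a⁷b³] (size 11), [a⁷b⁴] (size 11).
Class equation: 1 + 5 + 5 + 11 + 11 + 11 + 11 = 55 = |G|. So G has 7 conjugacy classes.

Answer: 7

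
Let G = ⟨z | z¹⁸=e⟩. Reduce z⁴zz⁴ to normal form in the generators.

Multiply left to right, reducing at each step:
  (z⁴) · z = z⁵
  (z⁵) · z⁴ = z⁹

Answer: z⁹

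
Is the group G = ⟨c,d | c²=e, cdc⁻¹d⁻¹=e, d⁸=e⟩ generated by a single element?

|G| = 16, but the maximum element order in G is 8 < 16. No single element generates all of G, so G is not cyclic.

Answer: No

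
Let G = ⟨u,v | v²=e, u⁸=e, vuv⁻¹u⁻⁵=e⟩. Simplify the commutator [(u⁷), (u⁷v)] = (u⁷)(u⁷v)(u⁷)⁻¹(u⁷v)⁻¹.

[(u⁷), (u⁷v)] = (u⁷)·(u⁷v)·(u⁷)⁻¹·(u⁷v)⁻¹.
  (u⁷) · (u⁷v) = u⁶v
  (u⁶v) · u = u³v
  (u³v) · (u⁵v) = u⁴

Answer: u⁴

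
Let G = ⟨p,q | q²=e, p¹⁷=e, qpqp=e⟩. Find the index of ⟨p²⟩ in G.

First find ord(p²) by computing successive powers:
  (p²)¹ = p², (p²)² = p⁴, (p²)³ = p⁶, (p²)⁴ = p⁸, (p²)⁵ = p¹⁰, (p²)⁶ = p¹², (p²)⁷ = p¹⁴, (p²)⁸ = p¹⁶, (p²)⁹ = p, (p²)¹⁰ = p³, (p²)¹¹ = p⁵, (p²)¹² = p⁷, (p²)¹³ = p⁹, (p²)¹⁴ = p¹¹, (p²)¹⁵ = p¹³, (p²)¹⁶ = p¹⁵, (p²)¹⁷ = e.
So |⟨p²⟩| = ord(p²) = 17. With |G| = 34, by Lagrange [G : ⟨p²⟩] = 34/17 = 2.

Answer: 2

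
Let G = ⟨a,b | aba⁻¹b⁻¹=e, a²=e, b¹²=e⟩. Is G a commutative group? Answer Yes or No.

Each pair of generators commutes: a·b = ab = b·a. Since the generators pairwise commute, every element of G commutes with every other, so G is abelian.

Answer: Yes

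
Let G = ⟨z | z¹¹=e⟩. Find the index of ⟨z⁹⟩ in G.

First find ord(z⁹) by computing successive powers:
  (z⁹)¹ = z⁹, (z⁹)² = z⁷, (z⁹)³ = z⁵, (z⁹)⁴ = z³, (z⁹)⁵ = z, (z⁹)⁶ = z¹⁰, (z⁹)⁷ = z⁸, (z⁹)⁸ = z⁶, (z⁹)⁹ = z⁴, (z⁹)¹⁰ = z², (z⁹)¹¹ = e.
So |⟨z⁹⟩| = ord(z⁹) = 11. With |G| = 11, by Lagrange [G : ⟨z⁹⟩] = 11/11 = 1.

Answer: 1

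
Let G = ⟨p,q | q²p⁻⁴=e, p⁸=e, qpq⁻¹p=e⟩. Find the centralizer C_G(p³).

⟨p³⟩ ⊆ C_G(p³) since powers of p³ commute with p³; so |C_G(p³)| ≥ |⟨p³⟩| = 8.
By orbit–stabilizer, |C_G(p³)| = |G| / |conj. class of p³| = 16 / 2 = 8.
The 8 elements commuting with p³ are {e, p, p², p³, p⁴, p⁵, p⁶, p⁷}.

Answer: {e, p, p², p³, p⁴, p⁵, p⁶, p⁷}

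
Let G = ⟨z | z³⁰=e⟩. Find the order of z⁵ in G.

Compute successive powers until reaching e:
  (z⁵)¹ = z⁵, (z⁵)² = z¹⁰, (z⁵)³ = z¹⁵, (z⁵)⁴ = z²⁰, (z⁵)⁵ = z²⁵, (z⁵)⁶ = e.
The smallest positive k with (z⁵)ᵏ = e is 6.

Answer: 6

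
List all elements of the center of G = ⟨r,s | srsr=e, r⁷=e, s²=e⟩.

An element z ∈ Z(G) iff z commutes with every generator.
For example e is central: e·r = r = r·e; e·s = s = s·e.
Whereas r ∉ Z(G) since r·s = rs ≠ r⁶s = s·r.
Checking each of the 14 elements this way gives Z(G) = {e}, of order 1.

Answer: {e}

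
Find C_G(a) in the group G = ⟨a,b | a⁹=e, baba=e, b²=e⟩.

⟨a⟩ ⊆ C_G(a) since powers of a commute with a; so |C_G(a)| ≥ |⟨a⟩| = 9.
By orbit–stabilizer, |C_G(a)| = |G| / |conj. class of a| = 18 / 2 = 9.
The 9 elements commuting with a are {e, a, a², a³, a⁴, a⁵, a⁶, a⁷, a⁸}.

Answer: {e, a, a², a³, a⁴, a⁵, a⁶, a⁷, a⁸}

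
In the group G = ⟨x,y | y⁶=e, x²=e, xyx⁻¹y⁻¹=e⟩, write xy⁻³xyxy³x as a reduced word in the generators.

Multiply left to right, reducing at each step:
  x · y⁻³ = xy³
  (xy³) · x = y³
  (y³) · y = y⁴
  (y⁴) · x = xy⁴
  (xy⁴) · y³ = xy
  (xy) · x = y

Answer: y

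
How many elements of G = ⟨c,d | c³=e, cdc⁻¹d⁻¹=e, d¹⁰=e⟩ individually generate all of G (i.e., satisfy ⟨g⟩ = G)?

G is cyclic of order 30. An element generates G iff its order is 30, and a cyclic group of order 30 has exactly φ(30) = 8 such elements.

Answer: 8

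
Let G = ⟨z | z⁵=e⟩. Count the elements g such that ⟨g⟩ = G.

G is cyclic of order 5. An element generates G iff its order is 5, and a cyclic group of order 5 has exactly φ(5) = 4 such elements.

Answer: 4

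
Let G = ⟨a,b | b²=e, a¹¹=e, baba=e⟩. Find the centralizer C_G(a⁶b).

⟨a⁶b⟩ ⊆ C_G(a⁶b) since powers of a⁶b commute with a⁶b; so |C_G(a⁶b)| ≥ |⟨a⁶b⟩| = 2.
By orbit–stabilizer, |C_G(a⁶b)| = |G| / |conj. class of a⁶b| = 22 / 11 = 2.
The 2 elements commuting with a⁶b are {e, a⁶b}.

Answer: {e, a⁶b}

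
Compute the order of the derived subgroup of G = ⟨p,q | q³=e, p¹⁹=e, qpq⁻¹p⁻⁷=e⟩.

G' = [G, G] is generated by all commutators. The generator-pair commutators are: [p, q] = p¹³.
The subgroup they normally generate is {e, p, p², p³, p⁴, p⁵, p⁶, p⁷, p⁸, p⁹, p¹⁰, p¹¹, p¹², p¹³, p¹⁴, p¹⁵, p¹⁶, p¹⁷, p¹⁸}, of order 19.
Check: |G/G'| = 57/19 = 3 is the order of the abelianisation.

Answer: 19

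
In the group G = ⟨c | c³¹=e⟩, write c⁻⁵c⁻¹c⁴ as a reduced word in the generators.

Multiply left to right, reducing at each step:
  (c²⁶) · c⁻¹ = c²⁵
  (c²⁵) · c⁴ = c²⁹

Answer: c²⁹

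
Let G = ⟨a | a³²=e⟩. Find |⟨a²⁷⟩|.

|⟨a²⁷⟩| equals the order of a²⁷. Compute successive powers until reaching e:
  (a²⁷)¹ = a²⁷, (a²⁷)² = a²², (a²⁷)³ = a¹⁷, (a²⁷)⁴ = a¹², (a²⁷)⁵ = a⁷, (a²⁷)⁶ = a², (a²⁷)⁷ = a²⁹, (a²⁷)⁸ = a²⁴, (a²⁷)⁹ = a¹⁹, (a²⁷)¹⁰ = a¹⁴, (a²⁷)¹¹ = a⁹, (a²⁷)¹² = a⁴, (a²⁷)¹³ = a³¹, (a²⁷)¹⁴ = a²⁶, (a²⁷)¹⁵ = a²¹, (a²⁷)¹⁶ = a¹⁶, (a²⁷)¹⁷ = a¹¹, (a²⁷)¹⁸ = a⁶, (a²⁷)¹⁹ = a, (a²⁷)²⁰ = a²⁸, (a²⁷)²¹ = a²³, (a²⁷)²² = a¹⁸, (a²⁷)²³ = a¹³, (a²⁷)²⁴ = a⁸, (a²⁷)²⁵ = a³, (a²⁷)²⁶ = a³⁰, (a²⁷)²⁷ = a²⁵, (a²⁷)²⁸ = a²⁰, (a²⁷)²⁹ = a¹⁵, (a²⁷)³⁰ = a¹⁰, (a²⁷)³¹ = a⁵, (a²⁷)³² = e.
The smallest positive k with (a²⁷)ᵏ = e is 32, so |⟨a²⁷⟩| = 32.

Answer: 32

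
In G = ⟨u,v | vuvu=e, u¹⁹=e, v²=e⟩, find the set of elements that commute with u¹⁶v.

⟨u¹⁶v⟩ ⊆ C_G(u¹⁶v) since powers of u¹⁶v commute with u¹⁶v; so |C_G(u¹⁶v)| ≥ |⟨u¹⁶v⟩| = 2.
By orbit–stabilizer, |C_G(u¹⁶v)| = |G| / |conj. class of u¹⁶v| = 38 / 19 = 2.
The 2 elements commuting with u¹⁶v are {e, u¹⁶v}.

Answer: {e, u¹⁶v}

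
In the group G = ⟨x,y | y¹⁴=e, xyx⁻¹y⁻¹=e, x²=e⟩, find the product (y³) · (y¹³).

Compute (y³) · (y¹³) by multiplying left to right and reducing via the relations at each step:
  (y³) · y¹³ = y²

Answer: y²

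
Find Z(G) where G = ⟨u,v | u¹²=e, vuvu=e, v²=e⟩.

An element z ∈ Z(G) iff z commutes with every generator.
For example u⁶ is central: (u⁶)·u = u⁷ = u·(u⁶); (u⁶)·v = u⁶v = v·(u⁶).
Whereas u ∉ Z(G) since u·v = uv ≠ u¹¹v = v·u.
Checking each of the 24 elements this way gives Z(G) = {e, u⁶}, of order 2.

Answer: {e, u⁶}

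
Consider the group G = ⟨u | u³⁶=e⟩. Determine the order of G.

G is generated by a single element, so G is cyclic. The relator gives u³⁶ = e and no smaller power is forced to be e, so the 36 powers {e, u, u², u³, u⁴, u⁵, u⁶, u⁷, u⁸, u⁹, u²², u²³, u²¹, u²⁰, u²⁴, u²⁵, u²⁶, u²⁷, u²⁸, u²⁹, u³², u³³, u³¹, u³⁰, u³⁴, u³⁵, u¹², u¹³, u¹¹, u¹⁰, u¹⁴, u¹⁵, u¹⁶, u¹⁷, u¹⁸, u¹⁹} are distinct. Hence |G| = 36.

Answer: 36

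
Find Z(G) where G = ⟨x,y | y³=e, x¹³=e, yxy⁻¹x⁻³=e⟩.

An element z ∈ Z(G) iff z commutes with every generator.
For example e is central: e·x = x = x·e; e·y = y = y·e.
Whereas x ∉ Z(G) since x·y = xy ≠ x³y = y·x.
Checking each of the 39 elements this way gives Z(G) = {e}, of order 1.

Answer: {e}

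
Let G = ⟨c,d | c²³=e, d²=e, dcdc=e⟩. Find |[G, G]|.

G' = [G, G] is generated by all commutators. The generator-pair commutators are: [c, d] = c².
The subgroup they normally generate is {e, c, c², c³, c⁴, c⁵, c⁶, c⁷, c⁸, c⁹, c¹⁰, c¹¹, c¹², c¹³, c¹⁴, c¹⁵, c¹⁶, c¹⁷, c¹⁸, c¹⁹, c²⁰, c²¹, c²²}, of order 23.
Check: |G/G'| = 46/23 = 2 is the order of the abelianisation.

Answer: 23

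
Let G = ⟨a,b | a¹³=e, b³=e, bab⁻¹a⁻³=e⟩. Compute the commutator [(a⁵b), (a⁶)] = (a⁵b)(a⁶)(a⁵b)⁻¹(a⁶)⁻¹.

[(a⁵b), (a⁶)] = (a⁵b)·(a⁶)·(a⁵b)⁻¹·(a⁶)⁻¹.
  (a⁵b) · (a⁶) = a¹⁰b
  (a¹⁰b) · (a⁷b²) = a⁵
  (a⁵) · (a⁷) = a¹²

Answer: a¹²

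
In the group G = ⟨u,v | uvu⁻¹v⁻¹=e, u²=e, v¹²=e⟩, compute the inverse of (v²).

The order of (v²) is 6 (smallest k with (v²)ᵏ = e), so (v²)⁻¹ = (v²)⁵ = v¹⁰.
Check: (v²) · (v¹⁰) → (v²) · v¹⁰ = e, giving e as required.

Answer: v¹⁰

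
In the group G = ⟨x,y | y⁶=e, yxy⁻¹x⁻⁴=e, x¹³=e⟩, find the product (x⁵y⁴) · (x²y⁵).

Compute (x⁵y⁴) · (x²y⁵) by multiplying left to right and reducing via the relations at each step:
  (x⁵y⁴) · x² = x¹⁰y⁴
  (x¹⁰y⁴) · y⁵ = x¹⁰y³

Answer: x¹⁰y³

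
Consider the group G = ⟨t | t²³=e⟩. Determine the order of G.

G is generated by a single element, so G is cyclic. The relator gives t²³ = e and no smaller power is forced to be e, so the 23 powers {e, t, t², t³, t⁴, t⁵, t⁶, t⁷, t⁸, t⁹, t²², t²¹, t²⁰, t¹², t¹³, t¹¹, t¹⁰, t¹⁴, t¹⁵, t¹⁶, t¹⁷, t¹⁸, t¹⁹} are distinct. Hence |G| = 23.

Answer: 23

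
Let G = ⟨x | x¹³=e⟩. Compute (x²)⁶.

Compute successive powers of (x²), reducing at each step:
  (x²)²: (x²) · x² = x⁴
  (x²)³: (x⁴) · x² = x⁶
  (x²)⁴: (x⁶) · x² = x⁸
  (x²)⁵: (x⁸) · x² = x¹⁰
  (x²)⁶: (x¹⁰) · x² = x¹²

Answer: x¹²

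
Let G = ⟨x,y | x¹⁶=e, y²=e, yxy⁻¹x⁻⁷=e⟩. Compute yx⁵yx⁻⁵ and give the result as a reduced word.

Multiply left to right, reducing at each step:
  y · x⁵ = x³y
  (x³y) · y = x³
  (x³) · x⁻⁵ = x¹⁴

Answer: x¹⁴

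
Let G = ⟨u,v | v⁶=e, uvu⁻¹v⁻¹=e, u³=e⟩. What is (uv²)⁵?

Compute successive powers of (uv²), reducing at each step:
  (uv²)²: (uv²) · u = u²v²;   (u²v²) · v² = u²v⁴
  (uv²)³: (u²v⁴) · u = v⁴;   (v⁴) · v² = e
  (uv²)⁴: e · u = u;   u · v² = uv²
  (uv²)⁵: (uv²) · u = u²v²;   (u²v²) · v² = u²v⁴

Answer: u²v⁴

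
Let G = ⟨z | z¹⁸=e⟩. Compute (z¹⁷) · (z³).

Compute (z¹⁷) · (z³) by multiplying left to right and reducing via the relations at each step:
  (z¹⁷) · z³ = z²

Answer: z²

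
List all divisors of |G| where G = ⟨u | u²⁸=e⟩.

|G| = 28 = 2² · 7. By Lagrange's theorem the order of any subgroup divides 28; the divisors of 28 are 1, 2, 4, 7, 14, 28.

Answer: 1, 2, 4, 7, 14, 28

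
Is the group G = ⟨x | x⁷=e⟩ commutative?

G has a single generator, so G is cyclic and hence abelian.

Answer: Yes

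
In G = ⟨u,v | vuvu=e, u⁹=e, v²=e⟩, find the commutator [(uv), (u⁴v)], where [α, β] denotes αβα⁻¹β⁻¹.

[(uv), (u⁴v)] = (uv)·(u⁴v)·(uv)⁻¹·(u⁴v)⁻¹.
  (uv) · (u⁴v) = u⁶
  (u⁶) · (uv) = u⁷v
  (u⁷v) · (u⁴v) = u³

Answer: u³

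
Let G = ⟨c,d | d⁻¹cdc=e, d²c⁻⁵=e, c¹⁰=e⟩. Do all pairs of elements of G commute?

c·d = cd but d·c = c⁴d⁻¹, so c·d ≠ d·c and G is not abelian.

Answer: No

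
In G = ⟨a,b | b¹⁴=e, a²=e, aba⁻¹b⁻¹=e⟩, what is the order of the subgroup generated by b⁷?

|⟨b⁷⟩| equals the order of b⁷. Compute successive powers until reaching e:
  (b⁷)¹ = b⁷, (b⁷)² = e.
The smallest positive k with (b⁷)ᵏ = e is 2, so |⟨b⁷⟩| = 2.

Answer: 2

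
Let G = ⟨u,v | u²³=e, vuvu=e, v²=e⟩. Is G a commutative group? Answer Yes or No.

u·v = uv but v·u = u²²v, so u·v ≠ v·u and G is not abelian.

Answer: No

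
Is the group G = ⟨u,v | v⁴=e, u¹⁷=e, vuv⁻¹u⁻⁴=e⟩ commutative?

u·v = uv but v·u = u⁴v, so u·v ≠ v·u and G is not abelian.

Answer: No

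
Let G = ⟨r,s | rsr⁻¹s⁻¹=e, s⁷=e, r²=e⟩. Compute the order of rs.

Compute successive powers until reaching e:
  (rs)¹ = rs, (rs)² = s², (rs)³ = rs³, (rs)⁴ = s⁴, (rs)⁵ = rs⁵, (rs)⁶ = s⁶, (rs)⁷ = r, (rs)⁸ = s, (rs)⁹ = rs², (rs)¹⁰ = s³, (rs)¹¹ = rs⁴, (rs)¹² = s⁵, (rs)¹³ = rs⁶, (rs)¹⁴ = e.
The smallest positive k with (rs)ᵏ = e is 14.

Answer: 14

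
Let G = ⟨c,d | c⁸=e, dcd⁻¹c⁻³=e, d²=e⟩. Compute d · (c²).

Compute d · (c²) by multiplying left to right and reducing via the relations at each step:
  d · c² = c⁶d

Answer: c⁶d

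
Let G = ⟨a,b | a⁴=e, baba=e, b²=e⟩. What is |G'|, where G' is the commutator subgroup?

G' = [G, G] is generated by all commutators. The generator-pair commutators are: [a, b] = a².
The subgroup they normally generate is {e, a²}, of order 2.
Check: |G/G'| = 8/2 = 4 is the order of the abelianisation.

Answer: 2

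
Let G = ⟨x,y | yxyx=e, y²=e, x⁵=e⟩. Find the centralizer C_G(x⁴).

⟨x⁴⟩ ⊆ C_G(x⁴) since powers of x⁴ commute with x⁴; so |C_G(x⁴)| ≥ |⟨x⁴⟩| = 5.
By orbit–stabilizer, |C_G(x⁴)| = |G| / |conj. class of x⁴| = 10 / 2 = 5.
The 5 elements commuting with x⁴ are {e, x, x², x³, x⁴}.

Answer: {e, x, x², x³, x⁴}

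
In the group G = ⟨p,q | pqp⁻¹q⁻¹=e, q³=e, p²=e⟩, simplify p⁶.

Compute successive powers of p, reducing at each step:
  p²: p · p = e
  p³: e · p = p
  p⁴: p · p = e
  p⁵: e · p = p
  p⁶: p · p = e

Answer: e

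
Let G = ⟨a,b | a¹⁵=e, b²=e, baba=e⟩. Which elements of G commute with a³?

⟨a³⟩ ⊆ C_G(a³) since powers of a³ commute with a³; so |C_G(a³)| ≥ |⟨a³⟩| = 5.
By orbit–stabilizer, |C_G(a³)| = |G| / |conj. class of a³| = 30 / 2 = 15.
The 15 elements commuting with a³ are {e, a, a², a³, a⁴, a⁵, a⁶, a⁷, a⁸, a⁹, a¹⁰, a¹¹, a¹², a¹³, a¹⁴}.

Answer: {e, a, a², a³, a⁴, a⁵, a⁶, a⁷, a⁸, a⁹, a¹⁰, a¹¹, a¹², a¹³, a¹⁴}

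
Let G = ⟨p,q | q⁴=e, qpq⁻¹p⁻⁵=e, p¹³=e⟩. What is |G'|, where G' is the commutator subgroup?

G' = [G, G] is generated by all commutators. The generator-pair commutators are: [p, q] = p⁹.
The subgroup they normally generate is {e, p, p², p³, p⁴, p⁵, p⁶, p⁷, p⁸, p⁹, p¹⁰, p¹¹, p¹²}, of order 13.
Check: |G/G'| = 52/13 = 4 is the order of the abelianisation.

Answer: 13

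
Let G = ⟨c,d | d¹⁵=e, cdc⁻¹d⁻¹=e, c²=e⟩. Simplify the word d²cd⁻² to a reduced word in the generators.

Multiply left to right, reducing at each step:
  (d²) · c = cd²
  (cd²) · d⁻² = c

Answer: c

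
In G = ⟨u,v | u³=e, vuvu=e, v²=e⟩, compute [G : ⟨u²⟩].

First find ord(u²) by computing successive powers:
  (u²)¹ = u², (u²)² = u, (u²)³ = e.
So |⟨u²⟩| = ord(u²) = 3. With |G| = 6, by Lagrange [G : ⟨u²⟩] = 6/3 = 2.

Answer: 2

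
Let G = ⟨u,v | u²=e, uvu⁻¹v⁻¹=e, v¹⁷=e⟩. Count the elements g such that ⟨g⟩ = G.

G is cyclic of order 34. An element generates G iff its order is 34, and a cyclic group of order 34 has exactly φ(34) = 16 such elements.

Answer: 16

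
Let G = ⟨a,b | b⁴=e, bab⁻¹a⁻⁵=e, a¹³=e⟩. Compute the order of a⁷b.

Compute successive powers until reaching e:
  (a⁷b)¹ = a⁷b, (a⁷b)² = a³b², (a⁷b)³ = a⁹b³, (a⁷b)⁴ = e.
The smallest positive k with (a⁷b)ᵏ = e is 4.

Answer: 4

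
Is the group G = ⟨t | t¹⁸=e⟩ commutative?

G has a single generator, so G is cyclic and hence abelian.

Answer: Yes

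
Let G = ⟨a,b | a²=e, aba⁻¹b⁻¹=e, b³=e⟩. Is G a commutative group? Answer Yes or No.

Each pair of generators commutes: a·b = ab = b·a. Since the generators pairwise commute, every element of G commutes with every other, so G is abelian.

Answer: Yes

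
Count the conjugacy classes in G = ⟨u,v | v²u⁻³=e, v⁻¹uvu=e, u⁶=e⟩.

The conjugacy classes (representative and size) are:
  [e] (size 1), [u] (size 2), [u²] (size 2), [u³] (size 1), [uv⁻¹] (size 3), [u²v⁻¹] (size 3).
Class equation: 1 + 2 + 2 + 1 + 3 + 3 = 12 = |G|. So G has 6 conjugacy classes.

Answer: 6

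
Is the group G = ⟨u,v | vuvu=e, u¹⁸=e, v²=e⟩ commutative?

u·v = uv but v·u = u¹⁷v, so u·v ≠ v·u and G is not abelian.

Answer: No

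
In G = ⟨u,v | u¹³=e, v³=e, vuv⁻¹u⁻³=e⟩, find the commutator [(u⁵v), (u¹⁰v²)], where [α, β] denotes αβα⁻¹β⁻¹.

[(u⁵v), (u¹⁰v²)] = (u⁵v)·(u¹⁰v²)·(u⁵v)⁻¹·(u¹⁰v²)⁻¹.
  (u⁵v) · (u¹⁰v²) = u⁹
  (u⁹) · (u⁷v²) = u³v²
  (u³v²) · (u⁹v) = u⁶

Answer: u⁶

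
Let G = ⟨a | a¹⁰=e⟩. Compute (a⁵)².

Compute successive powers of (a⁵), reducing at each step:
  (a⁵)²: (a⁵) · a⁵ = e

Answer: e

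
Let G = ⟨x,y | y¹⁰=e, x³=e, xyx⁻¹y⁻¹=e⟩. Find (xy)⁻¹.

The order of (xy) is 30 (smallest k with (xy)ᵏ = e), so (xy)⁻¹ = (xy)²⁹ = x²y⁹.
Check: (xy) · (x²y⁹) → (xy) · x² = y;   y · y⁹ = e, giving e as required.

Answer: x²y⁹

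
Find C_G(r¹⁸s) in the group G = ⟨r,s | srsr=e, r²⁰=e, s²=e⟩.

⟨r¹⁸s⟩ ⊆ C_G(r¹⁸s) since powers of r¹⁸s commute with r¹⁸s; so |C_G(r¹⁸s)| ≥ |⟨r¹⁸s⟩| = 2.
By orbit–stabilizer, |C_G(r¹⁸s)| = |G| / |conj. class of r¹⁸s| = 40 / 10 = 4.
The 4 elements commuting with r¹⁸s are {e, r¹⁰, r⁸s, r¹⁸s}.

Answer: {e, r¹⁰, r⁸s, r¹⁸s}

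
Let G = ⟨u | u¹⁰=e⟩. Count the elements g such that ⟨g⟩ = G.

G is cyclic of order 10. An element generates G iff its order is 10, and a cyclic group of order 10 has exactly φ(10) = 4 such elements.

Answer: 4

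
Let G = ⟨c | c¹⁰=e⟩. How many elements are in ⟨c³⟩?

|⟨c³⟩| equals the order of c³. Compute successive powers until reaching e:
  (c³)¹ = c³, (c³)² = c⁶, (c³)³ = c⁹, (c³)⁴ = c², (c³)⁵ = c⁵, (c³)⁶ = c⁸, (c³)⁷ = c, (c³)⁸ = c⁴, (c³)⁹ = c⁷, (c³)¹⁰ = e.
The smallest positive k with (c³)ᵏ = e is 10, so |⟨c³⟩| = 10.

Answer: 10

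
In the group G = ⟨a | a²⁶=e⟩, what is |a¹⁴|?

Compute successive powers until reaching e:
  (a¹⁴)¹ = a¹⁴, (a¹⁴)² = a², (a¹⁴)³ = a¹⁶, (a¹⁴)⁴ = a⁴, (a¹⁴)⁵ = a¹⁸, (a¹⁴)⁶ = a⁶, (a¹⁴)⁷ = a²⁰, (a¹⁴)⁸ = a⁸, (a¹⁴)⁹ = a²², (a¹⁴)¹⁰ = a¹⁰, (a¹⁴)¹¹ = a²⁴, (a¹⁴)¹² = a¹², (a¹⁴)¹³ = e.
The smallest positive k with (a¹⁴)ᵏ = e is 13.

Answer: 13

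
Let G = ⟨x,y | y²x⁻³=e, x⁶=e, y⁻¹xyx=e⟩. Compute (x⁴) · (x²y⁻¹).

Compute (x⁴) · (x²y⁻¹) by multiplying left to right and reducing via the relations at each step:
  (x⁴) · x² = e
  e · y⁻¹ = y⁻¹

Answer: y⁻¹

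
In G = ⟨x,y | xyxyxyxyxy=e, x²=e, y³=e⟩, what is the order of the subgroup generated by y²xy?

|⟨y²xy⟩| equals the order of y²xy. Compute successive powers until reaching e:
  (y²xy)¹ = y²xy, (y²xy)² = e.
The smallest positive k with (y²xy)ᵏ = e is 2, so |⟨y²xy⟩| = 2.

Answer: 2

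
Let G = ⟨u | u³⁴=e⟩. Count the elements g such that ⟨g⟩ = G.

G is cyclic of order 34. An element generates G iff its order is 34, and a cyclic group of order 34 has exactly φ(34) = 16 such elements.

Answer: 16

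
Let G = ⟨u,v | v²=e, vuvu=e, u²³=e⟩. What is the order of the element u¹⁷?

Compute successive powers until reaching e:
  (u¹⁷)¹ = u¹⁷, (u¹⁷)² = u¹¹, (u¹⁷)³ = u⁵, (u¹⁷)⁴ = u²², (u¹⁷)⁵ = u¹⁶, (u¹⁷)⁶ = u¹⁰, (u¹⁷)⁷ = u⁴, (u¹⁷)⁸ = u²¹, (u¹⁷)⁹ = u¹⁵, (u¹⁷)¹⁰ = u⁹, (u¹⁷)¹¹ = u³, (u¹⁷)¹² = u²⁰, (u¹⁷)¹³ = u¹⁴, (u¹⁷)¹⁴ = u⁸, (u¹⁷)¹⁵ = u², (u¹⁷)¹⁶ = u¹⁹, (u¹⁷)¹⁷ = u¹³, (u¹⁷)¹⁸ = u⁷, (u¹⁷)¹⁹ = u, (u¹⁷)²⁰ = u¹⁸, (u¹⁷)²¹ = u¹², (u¹⁷)²² = u⁶, (u¹⁷)²³ = e.
The smallest positive k with (u¹⁷)ᵏ = e is 23.

Answer: 23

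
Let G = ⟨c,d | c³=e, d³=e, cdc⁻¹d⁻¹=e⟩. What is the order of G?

Enumerate words in the generators, reducing via the relations: the distinct elements are
  {c, d, e, cd, c², d², cd², c²d, c²d²}.
No further products give new elements, so |G| = 9.

Answer: 9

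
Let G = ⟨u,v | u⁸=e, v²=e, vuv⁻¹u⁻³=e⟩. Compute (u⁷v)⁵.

Compute successive powers of (u⁷v), reducing at each step:
  (u⁷v)²: (u⁷v) · u⁷ = u⁴v;   (u⁴v) · v = u⁴
  (u⁷v)³: (u⁴) · u⁷ = u³;   (u³) · v = u³v
  (u⁷v)⁴: (u³v) · u⁷ = v;   v · v = e
  (u⁷v)⁵: e · u⁷ = u⁷;   (u⁷) · v = u⁷v

Answer: u⁷v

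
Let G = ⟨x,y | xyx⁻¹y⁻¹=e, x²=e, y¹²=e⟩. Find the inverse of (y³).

The order of (y³) is 4 (smallest k with (y³)ᵏ = e), so (y³)⁻¹ = (y³)³ = y⁹.
Check: (y³) · (y⁹) → (y³) · y⁹ = e, giving e as required.

Answer: y⁹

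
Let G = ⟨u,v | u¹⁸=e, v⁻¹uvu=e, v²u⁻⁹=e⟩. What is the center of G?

An element z ∈ Z(G) iff z commutes with every generator.
For example u⁹ is central: (u⁹)·u = u¹⁰ = u·(u⁹); (u⁹)·v = v⁻¹ = v·(u⁹).
Whereas u ∉ Z(G) since u·v = uv ≠ u⁸v⁻¹ = v·u.
Checking each of the 36 elements this way gives Z(G) = {e, u⁹}, of order 2.

Answer: {e, u⁹}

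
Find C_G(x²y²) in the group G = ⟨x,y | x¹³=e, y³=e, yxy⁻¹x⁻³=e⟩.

⟨x²y²⟩ ⊆ C_G(x²y²) since powers of x²y² commute with x²y²; so |C_G(x²y²)| ≥ |⟨x²y²⟩| = 3.
By orbit–stabilizer, |C_G(x²y²)| = |G| / |conj. class of x²y²| = 39 / 13 = 3.
The 3 elements commuting with x²y² are {e, x²y², x⁷y}.

Answer: {e, x²y², x⁷y}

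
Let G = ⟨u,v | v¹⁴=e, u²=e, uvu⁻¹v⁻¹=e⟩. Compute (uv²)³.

Compute successive powers of (uv²), reducing at each step:
  (uv²)²: (uv²) · u = v²;   (v²) · v² = v⁴
  (uv²)³: (v⁴) · u = uv⁴;   (uv⁴) · v² = uv⁶

Answer: uv⁶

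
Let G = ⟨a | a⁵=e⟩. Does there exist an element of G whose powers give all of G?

|G| = 5. The element a has order 5 (its powers give 5 distinct elements), so ⟨a⟩ = G and G is cyclic.

Answer: Yes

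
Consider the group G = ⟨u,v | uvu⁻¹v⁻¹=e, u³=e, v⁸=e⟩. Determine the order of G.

Enumerate words in the generators, reducing via the relations: the distinct elements are
  {e, u, v, uv, u², v², v³, v⁴, v⁵, v⁶, v⁷, uv², uv³, uv⁴, uv⁵, uv⁶, uv⁷, u²v, u²v², u²v³, u²v⁴, u²v⁵, u²v⁶, u²v⁷}.
No further products give new elements, so |G| = 24.

Answer: 24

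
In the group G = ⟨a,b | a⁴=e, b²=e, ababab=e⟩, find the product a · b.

Compute a · b by multiplying left to right and reducing via the relations at each step:
  a · b = ab

Answer: ab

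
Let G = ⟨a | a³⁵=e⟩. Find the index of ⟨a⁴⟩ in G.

First find ord(a⁴) by computing successive powers:
  (a⁴)¹ = a⁴, (a⁴)² = a⁸, (a⁴)³ = a¹², (a⁴)⁴ = a¹⁶, (a⁴)⁵ = a²⁰, (a⁴)⁶ = a²⁴, (a⁴)⁷ = a²⁸, (a⁴)⁸ = a³², (a⁴)⁹ = a, (a⁴)¹⁰ = a⁵, (a⁴)¹¹ = a⁹, (a⁴)¹² = a¹³, (a⁴)¹³ = a¹⁷, (a⁴)¹⁴ = a²¹, (a⁴)¹⁵ = a²⁵, (a⁴)¹⁶ = a²⁹, (a⁴)¹⁷ = a³³, (a⁴)¹⁸ = a², (a⁴)¹⁹ = a⁶, (a⁴)²⁰ = a¹⁰, (a⁴)²¹ = a¹⁴, (a⁴)²² = a¹⁸, (a⁴)²³ = a²², (a⁴)²⁴ = a²⁶, (a⁴)²⁵ = a³⁰, (a⁴)²⁶ = a³⁴, (a⁴)²⁷ = a³, (a⁴)²⁸ = a⁷, (a⁴)²⁹ = a¹¹, (a⁴)³⁰ = a¹⁵, (a⁴)³¹ = a¹⁹, (a⁴)³² = a²³, (a⁴)³³ = a²⁷, (a⁴)³⁴ = a³¹, (a⁴)³⁵ = e.
So |⟨a⁴⟩| = ord(a⁴) = 35. With |G| = 35, by Lagrange [G : ⟨a⁴⟩] = 35/35 = 1.

Answer: 1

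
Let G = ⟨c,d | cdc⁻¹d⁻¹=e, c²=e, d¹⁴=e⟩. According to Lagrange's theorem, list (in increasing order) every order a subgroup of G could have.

|G| = 28 = 2² · 7. By Lagrange's theorem the order of any subgroup divides 28; the divisors of 28 are 1, 2, 4, 7, 14, 28.

Answer: 1, 2, 4, 7, 14, 28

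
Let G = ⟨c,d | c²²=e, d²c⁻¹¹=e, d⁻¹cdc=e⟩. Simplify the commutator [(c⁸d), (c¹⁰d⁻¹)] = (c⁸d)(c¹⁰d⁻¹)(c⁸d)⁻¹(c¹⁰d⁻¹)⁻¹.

[(c⁸d), (c¹⁰d⁻¹)] = (c⁸d)·(c¹⁰d⁻¹)·(c⁸d)⁻¹·(c¹⁰d⁻¹)⁻¹.
  (c⁸d) · (c¹⁰d⁻¹) = c²⁰
  (c²⁰) · (c⁸d⁻¹) = c⁶d⁻¹
  (c⁶d⁻¹) · (c¹⁰d) = c¹⁸

Answer: c¹⁸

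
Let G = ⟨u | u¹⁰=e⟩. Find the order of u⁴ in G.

Compute successive powers until reaching e:
  (u⁴)¹ = u⁴, (u⁴)² = u⁸, (u⁴)³ = u², (u⁴)⁴ = u⁶, (u⁴)⁵ = e.
The smallest positive k with (u⁴)ᵏ = e is 5.

Answer: 5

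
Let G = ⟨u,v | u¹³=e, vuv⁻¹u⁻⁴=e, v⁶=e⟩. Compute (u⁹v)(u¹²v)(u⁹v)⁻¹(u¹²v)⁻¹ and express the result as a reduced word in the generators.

[(u⁹v), (u¹²v)] = (u⁹v)·(u¹²v)·(u⁹v)⁻¹·(u¹²v)⁻¹.
  (u⁹v) · (u¹²v) = u⁵v²
  (u⁵v²) · (uv⁵) = u⁸v
  (u⁸v) · (u¹⁰v⁵) = u⁹

Answer: u⁹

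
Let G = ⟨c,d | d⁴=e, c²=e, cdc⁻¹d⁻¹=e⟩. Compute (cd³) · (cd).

Compute (cd³) · (cd) by multiplying left to right and reducing via the relations at each step:
  (cd³) · c = d³
  (d³) · d = e

Answer: e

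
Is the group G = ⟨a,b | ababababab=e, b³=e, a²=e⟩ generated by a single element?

Every cyclic group is abelian. But a·b = ab while b·a = ba, so a·b ≠ b·a and G is not abelian. Hence G is not cyclic.

Answer: No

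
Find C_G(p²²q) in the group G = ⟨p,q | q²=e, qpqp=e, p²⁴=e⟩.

⟨p²²q⟩ ⊆ C_G(p²²q) since powers of p²²q commute with p²²q; so |C_G(p²²q)| ≥ |⟨p²²q⟩| = 2.
By orbit–stabilizer, |C_G(p²²q)| = |G| / |conj. class of p²²q| = 48 / 12 = 4.
The 4 elements commuting with p²²q are {e, p¹², p¹⁰q, p²²q}.

Answer: {e, p¹², p¹⁰q, p²²q}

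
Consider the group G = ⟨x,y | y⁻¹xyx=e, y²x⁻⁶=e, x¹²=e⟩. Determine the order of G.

Enumerate words in the generators, reducing via the relations: the distinct elements are
  {e, x, y, xy, x², x³, x⁴, x⁵, x⁶, x⁷, x⁸, x⁹, x²y, x³y, x¹¹, x¹⁰, x⁴y, x⁵y, y⁻¹, xy⁻¹, x²y⁻¹, x³y⁻¹, x⁴y⁻¹, x⁵y⁻¹}.
No further products give new elements, so |G| = 24.

Answer: 24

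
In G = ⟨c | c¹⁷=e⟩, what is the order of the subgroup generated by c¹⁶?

|⟨c¹⁶⟩| equals the order of c¹⁶. Compute successive powers until reaching e:
  (c¹⁶)¹ = c¹⁶, (c¹⁶)² = c¹⁵, (c¹⁶)³ = c¹⁴, (c¹⁶)⁴ = c¹³, (c¹⁶)⁵ = c¹², (c¹⁶)⁶ = c¹¹, (c¹⁶)⁷ = c¹⁰, (c¹⁶)⁸ = c⁹, (c¹⁶)⁹ = c⁸, (c¹⁶)¹⁰ = c⁷, (c¹⁶)¹¹ = c⁶, (c¹⁶)¹² = c⁵, (c¹⁶)¹³ = c⁴, (c¹⁶)¹⁴ = c³, (c¹⁶)¹⁵ = c², (c¹⁶)¹⁶ = c, (c¹⁶)¹⁷ = e.
The smallest positive k with (c¹⁶)ᵏ = e is 17, so |⟨c¹⁶⟩| = 17.

Answer: 17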